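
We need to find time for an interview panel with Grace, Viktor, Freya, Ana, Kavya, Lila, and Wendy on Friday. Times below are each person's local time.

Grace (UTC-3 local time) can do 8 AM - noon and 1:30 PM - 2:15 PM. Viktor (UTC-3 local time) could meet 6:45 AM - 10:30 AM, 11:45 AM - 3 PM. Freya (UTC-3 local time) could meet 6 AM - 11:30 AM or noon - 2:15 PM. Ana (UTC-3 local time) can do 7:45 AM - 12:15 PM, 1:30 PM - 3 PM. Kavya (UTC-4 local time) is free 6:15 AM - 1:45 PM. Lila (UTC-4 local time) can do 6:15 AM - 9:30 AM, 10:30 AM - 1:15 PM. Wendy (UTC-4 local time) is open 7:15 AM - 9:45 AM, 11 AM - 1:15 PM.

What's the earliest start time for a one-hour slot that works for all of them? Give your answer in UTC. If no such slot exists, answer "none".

Grace in UTC: 11:00-15:00, 16:30-17:15 (add 3h to convert from UTC-3).
Viktor in UTC: 09:45-13:30, 14:45-18:00 (add 3h to convert from UTC-3).
Freya in UTC: 09:00-14:30, 15:00-17:15 (add 3h to convert from UTC-3).
Ana in UTC: 10:45-15:15, 16:30-18:00 (add 3h to convert from UTC-3).
Kavya in UTC: 10:15-17:45 (add 4h to convert from UTC-4).
Lila in UTC: 10:15-13:30, 14:30-17:15 (add 4h to convert from UTC-4).
Wendy in UTC: 11:15-13:45, 15:00-17:15 (add 4h to convert from UTC-4).
Grace ∩ Viktor: 11:00-13:30, 14:45-15:00, 16:30-17:15.
Grace ∩ Viktor ∩ Freya: 11:00-13:30, 16:30-17:15.
Grace ∩ Viktor ∩ Freya ∩ Ana: 11:00-13:30, 16:30-17:15.
Grace ∩ Viktor ∩ Freya ∩ Ana ∩ Kavya: 11:00-13:30, 16:30-17:15.
Grace ∩ Viktor ∩ Freya ∩ Ana ∩ Kavya ∩ Lila: 11:00-13:30, 16:30-17:15.
Grace ∩ Viktor ∩ Freya ∩ Ana ∩ Kavya ∩ Lila ∩ Wendy: 11:15-13:30, 16:30-17:15.
The first common window of at least 60 minutes is 11:15-13:30, so the earliest start is 11:15.

11:15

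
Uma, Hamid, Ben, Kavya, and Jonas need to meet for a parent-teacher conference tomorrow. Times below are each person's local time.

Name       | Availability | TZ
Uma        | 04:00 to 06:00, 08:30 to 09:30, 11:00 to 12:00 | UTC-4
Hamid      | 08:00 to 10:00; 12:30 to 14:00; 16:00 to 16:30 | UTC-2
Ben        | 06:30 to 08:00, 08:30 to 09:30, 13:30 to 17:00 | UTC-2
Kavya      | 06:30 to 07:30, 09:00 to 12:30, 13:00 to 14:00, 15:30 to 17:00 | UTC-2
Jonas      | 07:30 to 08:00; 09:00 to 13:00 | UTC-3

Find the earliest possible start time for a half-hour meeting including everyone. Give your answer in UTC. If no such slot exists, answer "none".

15:30

Uma in UTC: 08:00-10:00, 12:30-13:30, 15:00-16:00 (add 4h to convert from UTC-4).
Hamid in UTC: 10:00-12:00, 14:30-16:00, 18:00-18:30 (add 2h to convert from UTC-2).
Ben in UTC: 08:30-10:00, 10:30-11:30, 15:30-19:00 (add 2h to convert from UTC-2).
Kavya in UTC: 08:30-09:30, 11:00-14:30, 15:00-16:00, 17:30-19:00 (add 2h to convert from UTC-2).
Jonas in UTC: 10:30-11:00, 12:00-16:00 (add 3h to convert from UTC-3).
Uma ∩ Hamid: 15:00-16:00.
Uma ∩ Hamid ∩ Ben: 15:30-16:00.
Uma ∩ Hamid ∩ Ben ∩ Kavya: 15:30-16:00.
Uma ∩ Hamid ∩ Ben ∩ Kavya ∩ Jonas: 15:30-16:00.
So the common availability across everyone is 15:30-16:00.
The first common window of at least 30 minutes is 15:30-16:00, so the earliest start is 15:30.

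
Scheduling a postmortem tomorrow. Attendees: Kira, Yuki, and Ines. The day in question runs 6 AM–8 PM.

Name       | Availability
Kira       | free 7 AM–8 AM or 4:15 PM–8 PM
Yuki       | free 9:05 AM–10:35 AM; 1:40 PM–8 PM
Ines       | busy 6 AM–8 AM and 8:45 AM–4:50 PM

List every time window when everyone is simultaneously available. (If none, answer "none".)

16:50-20:00

Kira free: 07:00-08:00, 16:15-20:00.
Yuki free: 09:05-10:35, 13:40-20:00.
Ines free: 08:00-08:45, 16:50-20:00 (invert busy blocks within the working day).
Kira ∩ Yuki: 16:15-20:00.
Kira ∩ Yuki ∩ Ines: 16:50-20:00.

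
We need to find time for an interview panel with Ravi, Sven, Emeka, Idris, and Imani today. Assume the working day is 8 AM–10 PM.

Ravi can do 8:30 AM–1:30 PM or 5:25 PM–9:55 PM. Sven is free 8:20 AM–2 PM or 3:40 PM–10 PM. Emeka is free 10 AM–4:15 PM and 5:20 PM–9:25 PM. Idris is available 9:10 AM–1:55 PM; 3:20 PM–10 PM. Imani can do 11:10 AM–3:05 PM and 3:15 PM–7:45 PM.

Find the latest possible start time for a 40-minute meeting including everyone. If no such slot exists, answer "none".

19:05

Ravi ∩ Sven: 08:30-13:30, 17:25-21:55.
Ravi ∩ Sven ∩ Emeka: 10:00-13:30, 17:25-21:25.
Ravi ∩ Sven ∩ Emeka ∩ Idris: 10:00-13:30, 17:25-21:25.
Ravi ∩ Sven ∩ Emeka ∩ Idris ∩ Imani: 11:10-13:30, 17:25-19:45.
The last common window of at least 40 minutes is 17:25-19:45; a 40-minute meeting can start as late as 19:05 and still end by 19:45.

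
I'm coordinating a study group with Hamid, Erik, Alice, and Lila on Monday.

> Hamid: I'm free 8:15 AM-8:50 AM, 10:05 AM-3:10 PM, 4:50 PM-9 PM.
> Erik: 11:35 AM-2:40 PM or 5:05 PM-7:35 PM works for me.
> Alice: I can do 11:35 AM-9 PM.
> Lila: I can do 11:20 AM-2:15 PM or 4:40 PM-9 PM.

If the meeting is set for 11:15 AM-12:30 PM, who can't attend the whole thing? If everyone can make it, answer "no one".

Alice, Erik, Lila

Hamid: free for 11:15-12:30. Erik: not fully free for 11:15-12:30. Alice: not fully free for 11:15-12:30. Lila: not fully free for 11:15-12:30.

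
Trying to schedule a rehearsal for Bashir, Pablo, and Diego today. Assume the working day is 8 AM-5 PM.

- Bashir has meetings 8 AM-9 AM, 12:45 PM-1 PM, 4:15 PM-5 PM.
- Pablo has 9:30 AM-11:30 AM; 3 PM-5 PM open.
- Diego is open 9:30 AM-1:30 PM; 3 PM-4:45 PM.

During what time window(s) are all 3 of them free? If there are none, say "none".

09:30-11:30, 15:00-16:15

Bashir free: 09:00-12:45, 13:00-16:15 (invert busy blocks within the working day).
Pablo free: 09:30-11:30, 15:00-17:00.
Diego free: 09:30-13:30, 15:00-16:45.
Bashir ∩ Pablo: 09:30-11:30, 15:00-16:15.
Bashir ∩ Pablo ∩ Diego: 09:30-11:30, 15:00-16:15.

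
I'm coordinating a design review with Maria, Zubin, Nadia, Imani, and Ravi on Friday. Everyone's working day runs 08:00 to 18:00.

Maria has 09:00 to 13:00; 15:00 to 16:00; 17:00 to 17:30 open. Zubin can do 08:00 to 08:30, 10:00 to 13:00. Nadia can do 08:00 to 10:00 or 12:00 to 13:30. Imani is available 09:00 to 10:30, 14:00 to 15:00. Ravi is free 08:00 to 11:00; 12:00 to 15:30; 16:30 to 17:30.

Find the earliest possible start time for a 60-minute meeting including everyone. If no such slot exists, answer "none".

none

Maria ∩ Zubin: 10:00-13:00.
Maria ∩ Zubin ∩ Nadia: 12:00-13:00.
Maria ∩ Zubin ∩ Nadia ∩ Imani: ∅.
Maria ∩ Zubin ∩ Nadia ∩ Imani ∩ Ravi: ∅.
There is no time when everyone is free.
No common window is at least 60 minutes long.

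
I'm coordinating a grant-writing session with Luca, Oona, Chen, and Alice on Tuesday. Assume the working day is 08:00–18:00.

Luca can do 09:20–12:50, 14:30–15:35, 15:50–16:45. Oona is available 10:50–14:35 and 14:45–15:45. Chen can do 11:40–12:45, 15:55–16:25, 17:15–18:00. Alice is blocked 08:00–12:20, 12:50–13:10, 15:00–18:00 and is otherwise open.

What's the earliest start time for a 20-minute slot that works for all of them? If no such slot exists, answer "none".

Luca free: 09:20-12:50, 14:30-15:35, 15:50-16:45.
Oona free: 10:50-14:35, 14:45-15:45.
Chen free: 11:40-12:45, 15:55-16:25, 17:15-18:00.
Alice free: 12:20-12:50, 13:10-15:00 (invert busy blocks within the working day).
Luca ∩ Oona: 10:50-12:50, 14:30-14:35, 14:45-15:35.
Luca ∩ Oona ∩ Chen: 11:40-12:45.
Luca ∩ Oona ∩ Chen ∩ Alice: 12:20-12:45.
The first common window of at least 20 minutes is 12:20-12:45, so the earliest start is 12:20.

12:20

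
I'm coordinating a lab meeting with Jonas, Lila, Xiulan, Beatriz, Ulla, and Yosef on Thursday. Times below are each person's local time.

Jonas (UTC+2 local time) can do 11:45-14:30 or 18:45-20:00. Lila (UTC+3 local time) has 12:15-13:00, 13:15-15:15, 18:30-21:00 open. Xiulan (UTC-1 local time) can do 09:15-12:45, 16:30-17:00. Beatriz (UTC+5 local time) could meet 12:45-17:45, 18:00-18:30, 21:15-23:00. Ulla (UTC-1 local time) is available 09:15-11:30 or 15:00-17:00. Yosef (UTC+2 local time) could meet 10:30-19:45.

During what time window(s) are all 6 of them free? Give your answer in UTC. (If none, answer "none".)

Jonas in UTC: 09:45-12:30, 16:45-18:00 (subtract 2h to convert from UTC+2).
Lila in UTC: 09:15-10:00, 10:15-12:15, 15:30-18:00 (subtract 3h to convert from UTC+3).
Xiulan in UTC: 10:15-13:45, 17:30-18:00 (add 1h to convert from UTC-1).
Beatriz in UTC: 07:45-12:45, 13:00-13:30, 16:15-18:00 (subtract 5h to convert from UTC+5).
Ulla in UTC: 10:15-12:30, 16:00-18:00 (add 1h to convert from UTC-1).
Yosef in UTC: 08:30-17:45 (subtract 2h to convert from UTC+2).
Jonas ∩ Lila: 09:45-10:00, 10:15-12:15, 16:45-18:00.
Jonas ∩ Lila ∩ Xiulan: 10:15-12:15, 17:30-18:00.
Jonas ∩ Lila ∩ Xiulan ∩ Beatriz: 10:15-12:15, 17:30-18:00.
Jonas ∩ Lila ∩ Xiulan ∩ Beatriz ∩ Ulla: 10:15-12:15, 17:30-18:00.
Jonas ∩ Lila ∩ Xiulan ∩ Beatriz ∩ Ulla ∩ Yosef: 10:15-12:15, 17:30-17:45.

10:15-12:15, 17:30-17:45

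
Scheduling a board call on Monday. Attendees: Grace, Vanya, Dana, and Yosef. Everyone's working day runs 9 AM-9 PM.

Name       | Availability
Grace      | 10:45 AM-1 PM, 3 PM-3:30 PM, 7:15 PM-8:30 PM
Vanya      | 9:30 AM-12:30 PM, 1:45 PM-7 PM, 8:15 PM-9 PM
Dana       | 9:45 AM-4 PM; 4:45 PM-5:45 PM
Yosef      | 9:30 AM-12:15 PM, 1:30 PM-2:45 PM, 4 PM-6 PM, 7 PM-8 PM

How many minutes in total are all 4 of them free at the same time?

90

Grace ∩ Vanya: 10:45-12:30, 15:00-15:30, 20:15-20:30.
Grace ∩ Vanya ∩ Dana: 10:45-12:30, 15:00-15:30.
Grace ∩ Vanya ∩ Dana ∩ Yosef: 10:45-12:15.
That's a single block of 90 minutes.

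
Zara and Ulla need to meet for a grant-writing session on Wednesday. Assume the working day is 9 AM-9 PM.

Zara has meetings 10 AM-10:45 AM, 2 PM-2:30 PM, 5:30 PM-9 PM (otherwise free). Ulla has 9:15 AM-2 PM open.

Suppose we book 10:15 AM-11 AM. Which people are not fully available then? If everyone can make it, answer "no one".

Zara

Zara free: 09:00-10:00, 10:45-14:00, 14:30-17:30 (invert busy blocks within the working day).
Ulla free: 09:15-14:00.
Zara: not fully free for 10:15-11:00. Ulla: free for 10:15-11:00.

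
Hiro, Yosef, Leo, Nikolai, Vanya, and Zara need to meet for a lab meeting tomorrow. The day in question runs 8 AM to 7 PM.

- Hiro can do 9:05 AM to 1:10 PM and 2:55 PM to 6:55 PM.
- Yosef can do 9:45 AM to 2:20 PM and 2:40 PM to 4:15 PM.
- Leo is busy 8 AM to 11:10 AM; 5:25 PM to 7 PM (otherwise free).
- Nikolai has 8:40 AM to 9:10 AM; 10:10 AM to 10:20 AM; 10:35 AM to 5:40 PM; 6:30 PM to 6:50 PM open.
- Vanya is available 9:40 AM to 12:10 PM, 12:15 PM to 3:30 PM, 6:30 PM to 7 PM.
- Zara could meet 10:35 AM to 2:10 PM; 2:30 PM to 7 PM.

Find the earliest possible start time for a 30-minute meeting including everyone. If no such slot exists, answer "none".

11:10

Hiro free: 09:05-13:10, 14:55-18:55.
Yosef free: 09:45-14:20, 14:40-16:15.
Leo free: 11:10-17:25 (invert busy blocks within the working day).
Nikolai free: 08:40-09:10, 10:10-10:20, 10:35-17:40, 18:30-18:50.
Vanya free: 09:40-12:10, 12:15-15:30, 18:30-19:00.
Zara free: 10:35-14:10, 14:30-19:00.
Hiro ∩ Yosef: 09:45-13:10, 14:55-16:15.
Hiro ∩ Yosef ∩ Leo: 11:10-13:10, 14:55-16:15.
Hiro ∩ Yosef ∩ Leo ∩ Nikolai: 11:10-13:10, 14:55-16:15.
Hiro ∩ Yosef ∩ Leo ∩ Nikolai ∩ Vanya: 11:10-12:10, 12:15-13:10, 14:55-15:30.
Hiro ∩ Yosef ∩ Leo ∩ Nikolai ∩ Vanya ∩ Zara: 11:10-12:10, 12:15-13:10, 14:55-15:30.
The first common window of at least 30 minutes is 11:10-12:10, so the earliest start is 11:10.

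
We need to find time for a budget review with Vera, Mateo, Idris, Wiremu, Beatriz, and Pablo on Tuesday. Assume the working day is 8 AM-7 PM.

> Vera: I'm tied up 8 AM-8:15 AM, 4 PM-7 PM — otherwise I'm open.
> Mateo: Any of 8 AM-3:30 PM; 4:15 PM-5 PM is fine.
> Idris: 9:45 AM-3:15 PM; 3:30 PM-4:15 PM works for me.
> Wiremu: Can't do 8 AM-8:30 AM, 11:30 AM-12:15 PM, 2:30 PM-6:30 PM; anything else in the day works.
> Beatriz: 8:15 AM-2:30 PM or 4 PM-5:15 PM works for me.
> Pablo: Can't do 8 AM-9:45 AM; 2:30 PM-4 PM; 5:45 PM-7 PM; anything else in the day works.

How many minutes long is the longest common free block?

135

Vera free: 08:15-16:00 (invert busy blocks within the working day).
Mateo free: 08:00-15:30, 16:15-17:00.
Idris free: 09:45-15:15, 15:30-16:15.
Wiremu free: 08:30-11:30, 12:15-14:30, 18:30-19:00 (invert busy blocks within the working day).
Beatriz free: 08:15-14:30, 16:00-17:15.
Pablo free: 09:45-14:30, 16:00-17:45 (invert busy blocks within the working day).
Vera ∩ Mateo: 08:15-15:30.
Vera ∩ Mateo ∩ Idris: 09:45-15:15.
Vera ∩ Mateo ∩ Idris ∩ Wiremu: 09:45-11:30, 12:15-14:30.
Vera ∩ Mateo ∩ Idris ∩ Wiremu ∩ Beatriz: 09:45-11:30, 12:15-14:30.
Vera ∩ Mateo ∩ Idris ∩ Wiremu ∩ Beatriz ∩ Pablo: 09:45-11:30, 12:15-14:30.
So the common availability across everyone is 09:45-11:30, 12:15-14:30.
The longest is 12:15-14:30 at 135 minutes.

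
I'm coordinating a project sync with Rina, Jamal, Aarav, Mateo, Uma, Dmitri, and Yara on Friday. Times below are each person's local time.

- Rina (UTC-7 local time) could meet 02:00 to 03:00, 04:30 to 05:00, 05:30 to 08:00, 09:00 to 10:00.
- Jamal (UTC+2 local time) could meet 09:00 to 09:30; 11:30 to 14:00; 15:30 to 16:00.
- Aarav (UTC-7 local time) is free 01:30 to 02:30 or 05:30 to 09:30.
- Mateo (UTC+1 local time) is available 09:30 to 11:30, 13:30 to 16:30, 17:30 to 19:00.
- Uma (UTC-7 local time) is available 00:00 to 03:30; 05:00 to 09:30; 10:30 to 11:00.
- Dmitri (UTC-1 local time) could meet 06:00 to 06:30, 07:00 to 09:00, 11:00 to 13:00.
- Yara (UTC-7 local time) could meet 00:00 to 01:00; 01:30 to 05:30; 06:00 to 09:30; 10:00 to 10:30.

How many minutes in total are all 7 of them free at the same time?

Rina in UTC: 09:00-10:00, 11:30-12:00, 12:30-15:00, 16:00-17:00 (add 7h to convert from UTC-7).
Jamal in UTC: 07:00-07:30, 09:30-12:00, 13:30-14:00 (subtract 2h to convert from UTC+2).
Aarav in UTC: 08:30-09:30, 12:30-16:30 (add 7h to convert from UTC-7).
Mateo in UTC: 08:30-10:30, 12:30-15:30, 16:30-18:00 (subtract 1h to convert from UTC+1).
Uma in UTC: 07:00-10:30, 12:00-16:30, 17:30-18:00 (add 7h to convert from UTC-7).
Dmitri in UTC: 07:00-07:30, 08:00-10:00, 12:00-14:00 (add 1h to convert from UTC-1).
Yara in UTC: 07:00-08:00, 08:30-12:30, 13:00-16:30, 17:00-17:30 (add 7h to convert from UTC-7).
Rina ∩ Jamal: 09:30-10:00, 11:30-12:00, 13:30-14:00.
Rina ∩ Jamal ∩ Aarav: 13:30-14:00.
Rina ∩ Jamal ∩ Aarav ∩ Mateo: 13:30-14:00.
Rina ∩ Jamal ∩ Aarav ∩ Mateo ∩ Uma: 13:30-14:00.
Rina ∩ Jamal ∩ Aarav ∩ Mateo ∩ Uma ∩ Dmitri: 13:30-14:00.
Rina ∩ Jamal ∩ Aarav ∩ Mateo ∩ Uma ∩ Dmitri ∩ Yara: 13:30-14:00.
That's a single block of 30 minutes.

30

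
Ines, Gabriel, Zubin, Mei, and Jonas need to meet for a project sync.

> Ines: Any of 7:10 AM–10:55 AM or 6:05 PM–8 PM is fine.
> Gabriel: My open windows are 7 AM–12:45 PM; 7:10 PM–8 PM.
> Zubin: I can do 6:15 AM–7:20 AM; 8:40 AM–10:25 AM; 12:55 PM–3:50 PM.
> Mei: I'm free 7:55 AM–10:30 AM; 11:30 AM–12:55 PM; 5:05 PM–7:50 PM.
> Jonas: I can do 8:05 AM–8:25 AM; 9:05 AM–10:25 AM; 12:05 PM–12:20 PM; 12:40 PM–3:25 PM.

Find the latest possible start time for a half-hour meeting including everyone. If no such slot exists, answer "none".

Ines ∩ Gabriel: 07:10-10:55, 19:10-20:00.
Ines ∩ Gabriel ∩ Zubin: 07:10-07:20, 08:40-10:25.
Ines ∩ Gabriel ∩ Zubin ∩ Mei: 08:40-10:25.
Ines ∩ Gabriel ∩ Zubin ∩ Mei ∩ Jonas: 09:05-10:25.
The last common window of at least 30 minutes is 09:05-10:25; a 30-minute meeting can start as late as 09:55 and still end by 10:25.

09:55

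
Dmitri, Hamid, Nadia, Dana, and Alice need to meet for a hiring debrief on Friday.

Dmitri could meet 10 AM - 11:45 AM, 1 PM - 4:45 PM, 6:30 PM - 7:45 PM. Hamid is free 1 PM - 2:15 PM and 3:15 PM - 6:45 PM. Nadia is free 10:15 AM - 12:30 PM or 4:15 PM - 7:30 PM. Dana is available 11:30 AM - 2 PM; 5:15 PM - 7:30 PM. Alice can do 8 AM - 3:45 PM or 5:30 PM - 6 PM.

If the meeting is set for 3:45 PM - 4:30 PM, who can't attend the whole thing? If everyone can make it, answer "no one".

Dmitri: free for 15:45-16:30. Hamid: free for 15:45-16:30. Nadia: not fully free for 15:45-16:30. Dana: not fully free for 15:45-16:30. Alice: not fully free for 15:45-16:30.

Alice, Dana, Nadia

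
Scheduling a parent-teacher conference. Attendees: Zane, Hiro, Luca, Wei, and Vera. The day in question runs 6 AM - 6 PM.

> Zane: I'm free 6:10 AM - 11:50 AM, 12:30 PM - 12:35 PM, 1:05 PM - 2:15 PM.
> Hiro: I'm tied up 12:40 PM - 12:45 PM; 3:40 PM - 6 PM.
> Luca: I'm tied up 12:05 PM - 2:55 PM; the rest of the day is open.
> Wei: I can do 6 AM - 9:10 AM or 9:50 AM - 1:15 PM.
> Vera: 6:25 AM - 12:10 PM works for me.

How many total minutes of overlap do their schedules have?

285

Zane free: 06:10-11:50, 12:30-12:35, 13:05-14:15.
Hiro free: 06:00-12:40, 12:45-15:40 (invert busy blocks within the working day).
Luca free: 06:00-12:05, 14:55-18:00 (invert busy blocks within the working day).
Wei free: 06:00-09:10, 09:50-13:15.
Vera free: 06:25-12:10.
Zane ∩ Hiro: 06:10-11:50, 12:30-12:35, 13:05-14:15.
Zane ∩ Hiro ∩ Luca: 06:10-11:50.
Zane ∩ Hiro ∩ Luca ∩ Wei: 06:10-09:10, 09:50-11:50.
Zane ∩ Hiro ∩ Luca ∩ Wei ∩ Vera: 06:25-09:10, 09:50-11:50.
Those are the intersection windows.
Summing the common windows: 165 + 120 = 285 minutes.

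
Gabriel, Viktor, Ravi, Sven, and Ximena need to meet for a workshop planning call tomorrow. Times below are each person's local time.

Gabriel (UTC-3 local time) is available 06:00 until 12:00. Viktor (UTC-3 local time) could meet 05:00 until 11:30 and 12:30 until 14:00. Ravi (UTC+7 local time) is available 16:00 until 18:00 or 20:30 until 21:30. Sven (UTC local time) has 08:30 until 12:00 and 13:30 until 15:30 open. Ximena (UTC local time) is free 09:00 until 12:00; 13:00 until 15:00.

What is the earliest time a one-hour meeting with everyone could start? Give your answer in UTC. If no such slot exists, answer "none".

09:00

Gabriel in UTC: 09:00-15:00 (add 3h to convert from UTC-3).
Viktor in UTC: 08:00-14:30, 15:30-17:00 (add 3h to convert from UTC-3).
Ravi in UTC: 09:00-11:00, 13:30-14:30 (subtract 7h to convert from UTC+7).
Sven in UTC: 08:30-12:00, 13:30-15:30.
Ximena in UTC: 09:00-12:00, 13:00-15:00.
Gabriel ∩ Viktor: 09:00-14:30.
Gabriel ∩ Viktor ∩ Ravi: 09:00-11:00, 13:30-14:30.
Gabriel ∩ Viktor ∩ Ravi ∩ Sven: 09:00-11:00, 13:30-14:30.
Gabriel ∩ Viktor ∩ Ravi ∩ Sven ∩ Ximena: 09:00-11:00, 13:30-14:30.
So the common availability across everyone is 09:00-11:00, 13:30-14:30.
The first common window of at least 60 minutes is 09:00-11:00, so the earliest start is 09:00.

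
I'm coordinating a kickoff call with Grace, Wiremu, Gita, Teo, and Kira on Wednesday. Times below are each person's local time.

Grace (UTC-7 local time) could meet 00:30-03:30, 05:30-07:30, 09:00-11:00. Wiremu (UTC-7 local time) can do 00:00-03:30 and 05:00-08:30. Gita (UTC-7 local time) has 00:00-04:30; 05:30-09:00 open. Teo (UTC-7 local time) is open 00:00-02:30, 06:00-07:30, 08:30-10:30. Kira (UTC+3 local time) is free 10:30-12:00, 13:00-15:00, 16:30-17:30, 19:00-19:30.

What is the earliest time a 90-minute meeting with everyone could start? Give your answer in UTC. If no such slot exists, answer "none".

07:30

Grace in UTC: 07:30-10:30, 12:30-14:30, 16:00-18:00 (add 7h to convert from UTC-7).
Wiremu in UTC: 07:00-10:30, 12:00-15:30 (add 7h to convert from UTC-7).
Gita in UTC: 07:00-11:30, 12:30-16:00 (add 7h to convert from UTC-7).
Teo in UTC: 07:00-09:30, 13:00-14:30, 15:30-17:30 (add 7h to convert from UTC-7).
Kira in UTC: 07:30-09:00, 10:00-12:00, 13:30-14:30, 16:00-16:30 (subtract 3h to convert from UTC+3).
Grace ∩ Wiremu: 07:30-10:30, 12:30-14:30.
Grace ∩ Wiremu ∩ Gita: 07:30-10:30, 12:30-14:30.
Grace ∩ Wiremu ∩ Gita ∩ Teo: 07:30-09:30, 13:00-14:30.
Grace ∩ Wiremu ∩ Gita ∩ Teo ∩ Kira: 07:30-09:00, 13:30-14:30.
Those are the intersection windows.
The first common window of at least 90 minutes is 07:30-09:00, so the earliest start is 07:30.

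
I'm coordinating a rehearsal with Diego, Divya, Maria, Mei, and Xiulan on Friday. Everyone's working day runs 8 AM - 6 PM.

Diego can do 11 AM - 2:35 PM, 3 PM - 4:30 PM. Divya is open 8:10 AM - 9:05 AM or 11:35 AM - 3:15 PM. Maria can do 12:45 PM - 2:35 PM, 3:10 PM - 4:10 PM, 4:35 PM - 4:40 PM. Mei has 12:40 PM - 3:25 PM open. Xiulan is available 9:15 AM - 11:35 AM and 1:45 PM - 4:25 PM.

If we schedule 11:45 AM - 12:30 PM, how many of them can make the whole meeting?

2

Diego and Divya can make the full 11:45-12:30 slot — that's 2.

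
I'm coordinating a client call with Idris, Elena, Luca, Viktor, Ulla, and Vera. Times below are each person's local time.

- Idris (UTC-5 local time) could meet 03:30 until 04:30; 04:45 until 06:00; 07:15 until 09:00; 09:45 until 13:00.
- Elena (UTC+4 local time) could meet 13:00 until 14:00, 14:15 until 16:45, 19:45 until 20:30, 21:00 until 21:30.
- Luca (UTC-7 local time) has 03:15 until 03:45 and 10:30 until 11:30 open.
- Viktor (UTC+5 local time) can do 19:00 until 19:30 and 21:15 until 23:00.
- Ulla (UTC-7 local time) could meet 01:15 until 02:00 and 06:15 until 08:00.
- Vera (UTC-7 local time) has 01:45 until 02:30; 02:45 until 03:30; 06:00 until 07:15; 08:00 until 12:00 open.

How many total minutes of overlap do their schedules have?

0

Idris in UTC: 08:30-09:30, 09:45-11:00, 12:15-14:00, 14:45-18:00 (add 5h to convert from UTC-5).
Elena in UTC: 09:00-10:00, 10:15-12:45, 15:45-16:30, 17:00-17:30 (subtract 4h to convert from UTC+4).
Luca in UTC: 10:15-10:45, 17:30-18:30 (add 7h to convert from UTC-7).
Viktor in UTC: 14:00-14:30, 16:15-18:00 (subtract 5h to convert from UTC+5).
Ulla in UTC: 08:15-09:00, 13:15-15:00 (add 7h to convert from UTC-7).
Vera in UTC: 08:45-09:30, 09:45-10:30, 13:00-14:15, 15:00-19:00 (add 7h to convert from UTC-7).
Idris ∩ Elena: 09:00-09:30, 09:45-10:00, 10:15-11:00, 12:15-12:45, 15:45-16:30, 17:00-17:30.
Idris ∩ Elena ∩ Luca: 10:15-10:45.
Idris ∩ Elena ∩ Luca ∩ Viktor: ∅.
Idris ∩ Elena ∩ Luca ∩ Viktor ∩ Ulla: ∅.
Idris ∩ Elena ∩ Luca ∩ Viktor ∩ Ulla ∩ Vera: ∅.
There is no time when everyone is free.
There is no common window, so the total is 0 minutes.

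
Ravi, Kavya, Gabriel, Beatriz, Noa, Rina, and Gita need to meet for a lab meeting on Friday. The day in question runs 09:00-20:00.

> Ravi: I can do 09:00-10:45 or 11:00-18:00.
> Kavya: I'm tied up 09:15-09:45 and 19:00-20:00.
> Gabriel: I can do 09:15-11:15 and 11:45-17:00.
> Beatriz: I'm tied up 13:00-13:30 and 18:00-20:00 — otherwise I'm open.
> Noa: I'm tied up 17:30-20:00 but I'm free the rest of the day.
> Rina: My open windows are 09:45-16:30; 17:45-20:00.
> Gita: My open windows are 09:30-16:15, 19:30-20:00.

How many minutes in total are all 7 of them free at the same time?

315

Ravi free: 09:00-10:45, 11:00-18:00.
Kavya free: 09:00-09:15, 09:45-19:00 (invert busy blocks within the working day).
Gabriel free: 09:15-11:15, 11:45-17:00.
Beatriz free: 09:00-13:00, 13:30-18:00 (invert busy blocks within the working day).
Noa free: 09:00-17:30 (invert busy blocks within the working day).
Rina free: 09:45-16:30, 17:45-20:00.
Gita free: 09:30-16:15, 19:30-20:00.
Ravi ∩ Kavya: 09:00-09:15, 09:45-10:45, 11:00-18:00.
Ravi ∩ Kavya ∩ Gabriel: 09:45-10:45, 11:00-11:15, 11:45-17:00.
Ravi ∩ Kavya ∩ Gabriel ∩ Beatriz: 09:45-10:45, 11:00-11:15, 11:45-13:00, 13:30-17:00.
Ravi ∩ Kavya ∩ Gabriel ∩ Beatriz ∩ Noa: 09:45-10:45, 11:00-11:15, 11:45-13:00, 13:30-17:00.
Ravi ∩ Kavya ∩ Gabriel ∩ Beatriz ∩ Noa ∩ Rina: 09:45-10:45, 11:00-11:15, 11:45-13:00, 13:30-16:30.
Ravi ∩ Kavya ∩ Gabriel ∩ Beatriz ∩ Noa ∩ Rina ∩ Gita: 09:45-10:45, 11:00-11:15, 11:45-13:00, 13:30-16:15.
Those are the intersection windows.
Summing the common windows: 60 + 15 + 75 + 165 = 315 minutes.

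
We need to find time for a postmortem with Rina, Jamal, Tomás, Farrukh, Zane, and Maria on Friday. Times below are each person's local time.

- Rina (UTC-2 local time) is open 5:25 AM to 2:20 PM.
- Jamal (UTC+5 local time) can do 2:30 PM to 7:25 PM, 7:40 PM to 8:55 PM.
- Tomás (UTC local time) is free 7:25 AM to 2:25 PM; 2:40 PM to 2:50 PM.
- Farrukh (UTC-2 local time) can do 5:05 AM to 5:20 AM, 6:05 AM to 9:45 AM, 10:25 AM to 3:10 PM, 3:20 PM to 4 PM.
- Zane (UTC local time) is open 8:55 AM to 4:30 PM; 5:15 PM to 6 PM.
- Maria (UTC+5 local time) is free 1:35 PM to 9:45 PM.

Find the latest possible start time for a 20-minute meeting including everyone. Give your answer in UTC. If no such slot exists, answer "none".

14:05

Rina in UTC: 07:25-16:20 (add 2h to convert from UTC-2).
Jamal in UTC: 09:30-14:25, 14:40-15:55 (subtract 5h to convert from UTC+5).
Tomás in UTC: 07:25-14:25, 14:40-14:50.
Farrukh in UTC: 07:05-07:20, 08:05-11:45, 12:25-17:10, 17:20-18:00 (add 2h to convert from UTC-2).
Zane in UTC: 08:55-16:30, 17:15-18:00.
Maria in UTC: 08:35-16:45 (subtract 5h to convert from UTC+5).
Rina ∩ Jamal: 09:30-14:25, 14:40-15:55.
Rina ∩ Jamal ∩ Tomás: 09:30-14:25, 14:40-14:50.
Rina ∩ Jamal ∩ Tomás ∩ Farrukh: 09:30-11:45, 12:25-14:25, 14:40-14:50.
Rina ∩ Jamal ∩ Tomás ∩ Farrukh ∩ Zane: 09:30-11:45, 12:25-14:25, 14:40-14:50.
Rina ∩ Jamal ∩ Tomás ∩ Farrukh ∩ Zane ∩ Maria: 09:30-11:45, 12:25-14:25, 14:40-14:50.
The last common window of at least 20 minutes is 12:25-14:25; a 20-minute meeting can start as late as 14:05 and still end by 14:25.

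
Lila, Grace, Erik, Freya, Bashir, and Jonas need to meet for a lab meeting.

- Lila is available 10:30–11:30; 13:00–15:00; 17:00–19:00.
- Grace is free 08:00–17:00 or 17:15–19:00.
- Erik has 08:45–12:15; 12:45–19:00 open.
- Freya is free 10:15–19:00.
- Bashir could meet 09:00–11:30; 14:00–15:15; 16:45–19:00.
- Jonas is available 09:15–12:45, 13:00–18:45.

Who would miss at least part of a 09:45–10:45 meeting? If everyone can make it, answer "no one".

Lila: not fully free for 09:45-10:45. Grace: free for 09:45-10:45. Erik: free for 09:45-10:45. Freya: not fully free for 09:45-10:45. Bashir: free for 09:45-10:45. Jonas: free for 09:45-10:45.

Freya, Lila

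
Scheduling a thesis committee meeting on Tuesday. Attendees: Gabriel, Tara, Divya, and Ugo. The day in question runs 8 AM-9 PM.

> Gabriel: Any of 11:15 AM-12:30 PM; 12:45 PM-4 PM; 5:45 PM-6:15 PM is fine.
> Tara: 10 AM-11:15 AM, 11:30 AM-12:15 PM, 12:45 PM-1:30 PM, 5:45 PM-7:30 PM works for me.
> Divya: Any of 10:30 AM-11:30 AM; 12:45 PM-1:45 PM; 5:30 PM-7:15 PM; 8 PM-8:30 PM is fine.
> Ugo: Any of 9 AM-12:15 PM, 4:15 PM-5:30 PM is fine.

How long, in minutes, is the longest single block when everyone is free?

0

Gabriel ∩ Tara: 11:30-12:15, 12:45-13:30, 17:45-18:15.
Gabriel ∩ Tara ∩ Divya: 12:45-13:30, 17:45-18:15.
Gabriel ∩ Tara ∩ Divya ∩ Ugo: ∅.
There is no time when everyone is free.
No common window exists, so the longest block is 0 minutes.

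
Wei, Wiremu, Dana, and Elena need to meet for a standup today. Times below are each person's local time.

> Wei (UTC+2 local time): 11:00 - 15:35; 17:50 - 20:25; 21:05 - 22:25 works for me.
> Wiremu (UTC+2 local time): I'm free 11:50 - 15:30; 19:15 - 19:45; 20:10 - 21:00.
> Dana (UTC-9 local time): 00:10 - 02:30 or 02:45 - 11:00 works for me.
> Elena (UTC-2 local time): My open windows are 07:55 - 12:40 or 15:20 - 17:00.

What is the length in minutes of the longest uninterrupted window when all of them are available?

Wei in UTC: 09:00-13:35, 15:50-18:25, 19:05-20:25 (subtract 2h to convert from UTC+2).
Wiremu in UTC: 09:50-13:30, 17:15-17:45, 18:10-19:00 (subtract 2h to convert from UTC+2).
Dana in UTC: 09:10-11:30, 11:45-20:00 (add 9h to convert from UTC-9).
Elena in UTC: 09:55-14:40, 17:20-19:00 (add 2h to convert from UTC-2).
Wei ∩ Wiremu: 09:50-13:30, 17:15-17:45, 18:10-18:25.
Wei ∩ Wiremu ∩ Dana: 09:50-11:30, 11:45-13:30, 17:15-17:45, 18:10-18:25.
Wei ∩ Wiremu ∩ Dana ∩ Elena: 09:55-11:30, 11:45-13:30, 17:20-17:45, 18:10-18:25.
The longest is 11:45-13:30 at 105 minutes.

105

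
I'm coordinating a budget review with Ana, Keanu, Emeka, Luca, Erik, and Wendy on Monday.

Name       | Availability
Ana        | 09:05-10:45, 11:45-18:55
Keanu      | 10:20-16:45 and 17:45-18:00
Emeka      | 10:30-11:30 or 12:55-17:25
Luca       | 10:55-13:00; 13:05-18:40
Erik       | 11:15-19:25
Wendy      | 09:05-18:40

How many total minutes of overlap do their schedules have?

Ana ∩ Keanu: 10:20-10:45, 11:45-16:45, 17:45-18:00.
Ana ∩ Keanu ∩ Emeka: 10:30-10:45, 12:55-16:45.
Ana ∩ Keanu ∩ Emeka ∩ Luca: 12:55-13:00, 13:05-16:45.
Ana ∩ Keanu ∩ Emeka ∩ Luca ∩ Erik: 12:55-13:00, 13:05-16:45.
Ana ∩ Keanu ∩ Emeka ∩ Luca ∩ Erik ∩ Wendy: 12:55-13:00, 13:05-16:45.
Summing the common windows: 5 + 220 = 225 minutes.

225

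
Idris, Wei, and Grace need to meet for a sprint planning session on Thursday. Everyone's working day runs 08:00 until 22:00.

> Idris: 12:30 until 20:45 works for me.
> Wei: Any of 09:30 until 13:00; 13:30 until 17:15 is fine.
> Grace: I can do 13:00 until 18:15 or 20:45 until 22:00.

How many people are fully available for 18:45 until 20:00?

1

Idris can make the full 18:45-20:00 slot — that's 1.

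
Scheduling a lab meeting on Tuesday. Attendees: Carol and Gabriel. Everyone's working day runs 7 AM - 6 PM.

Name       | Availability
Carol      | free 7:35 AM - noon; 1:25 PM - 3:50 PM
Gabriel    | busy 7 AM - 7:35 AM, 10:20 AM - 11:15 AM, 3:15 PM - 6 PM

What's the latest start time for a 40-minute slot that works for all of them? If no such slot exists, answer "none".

Carol free: 07:35-12:00, 13:25-15:50.
Gabriel free: 07:35-10:20, 11:15-15:15 (invert busy blocks within the working day).
Carol ∩ Gabriel: 07:35-10:20, 11:15-12:00, 13:25-15:15.
The last common window of at least 40 minutes is 13:25-15:15; a 40-minute meeting can start as late as 14:35 and still end by 15:15.

14:35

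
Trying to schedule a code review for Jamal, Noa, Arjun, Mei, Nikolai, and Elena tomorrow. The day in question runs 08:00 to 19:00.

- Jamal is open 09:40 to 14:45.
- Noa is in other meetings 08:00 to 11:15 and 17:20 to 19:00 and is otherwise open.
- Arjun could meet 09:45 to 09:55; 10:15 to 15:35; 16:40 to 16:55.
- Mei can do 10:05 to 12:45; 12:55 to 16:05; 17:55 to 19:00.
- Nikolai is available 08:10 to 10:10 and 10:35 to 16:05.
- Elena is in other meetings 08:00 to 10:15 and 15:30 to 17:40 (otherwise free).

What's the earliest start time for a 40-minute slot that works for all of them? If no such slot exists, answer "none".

11:15

Jamal free: 09:40-14:45.
Noa free: 11:15-17:20 (invert busy blocks within the working day).
Arjun free: 09:45-09:55, 10:15-15:35, 16:40-16:55.
Mei free: 10:05-12:45, 12:55-16:05, 17:55-19:00.
Nikolai free: 08:10-10:10, 10:35-16:05.
Elena free: 10:15-15:30, 17:40-19:00 (invert busy blocks within the working day).
Jamal ∩ Noa: 11:15-14:45.
Jamal ∩ Noa ∩ Arjun: 11:15-14:45.
Jamal ∩ Noa ∩ Arjun ∩ Mei: 11:15-12:45, 12:55-14:45.
Jamal ∩ Noa ∩ Arjun ∩ Mei ∩ Nikolai: 11:15-12:45, 12:55-14:45.
Jamal ∩ Noa ∩ Arjun ∩ Mei ∩ Nikolai ∩ Elena: 11:15-12:45, 12:55-14:45.
Those are the intersection windows.
The first common window of at least 40 minutes is 11:15-12:45, so the earliest start is 11:15.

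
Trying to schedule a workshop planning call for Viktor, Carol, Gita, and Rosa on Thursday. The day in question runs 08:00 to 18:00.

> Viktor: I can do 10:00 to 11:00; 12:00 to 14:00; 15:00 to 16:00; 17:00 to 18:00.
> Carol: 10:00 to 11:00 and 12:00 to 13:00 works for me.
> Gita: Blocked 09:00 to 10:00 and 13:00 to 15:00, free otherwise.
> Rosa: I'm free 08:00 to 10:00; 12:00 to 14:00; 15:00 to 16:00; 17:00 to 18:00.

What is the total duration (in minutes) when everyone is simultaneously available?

Viktor free: 10:00-11:00, 12:00-14:00, 15:00-16:00, 17:00-18:00.
Carol free: 10:00-11:00, 12:00-13:00.
Gita free: 08:00-09:00, 10:00-13:00, 15:00-18:00 (invert busy blocks within the working day).
Rosa free: 08:00-10:00, 12:00-14:00, 15:00-16:00, 17:00-18:00.
Viktor ∩ Carol: 10:00-11:00, 12:00-13:00.
Viktor ∩ Carol ∩ Gita: 10:00-11:00, 12:00-13:00.
Viktor ∩ Carol ∩ Gita ∩ Rosa: 12:00-13:00.
Those are the intersection windows.
That's a single block of 60 minutes.

60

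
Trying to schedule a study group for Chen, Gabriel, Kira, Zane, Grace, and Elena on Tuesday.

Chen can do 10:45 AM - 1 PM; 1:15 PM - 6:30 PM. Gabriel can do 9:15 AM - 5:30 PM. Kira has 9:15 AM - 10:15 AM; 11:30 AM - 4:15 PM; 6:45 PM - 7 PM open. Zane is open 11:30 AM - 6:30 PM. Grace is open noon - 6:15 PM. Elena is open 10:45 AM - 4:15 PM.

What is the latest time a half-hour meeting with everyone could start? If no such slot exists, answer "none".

15:45

Chen ∩ Gabriel: 10:45-13:00, 13:15-17:30.
Chen ∩ Gabriel ∩ Kira: 11:30-13:00, 13:15-16:15.
Chen ∩ Gabriel ∩ Kira ∩ Zane: 11:30-13:00, 13:15-16:15.
Chen ∩ Gabriel ∩ Kira ∩ Zane ∩ Grace: 12:00-13:00, 13:15-16:15.
Chen ∩ Gabriel ∩ Kira ∩ Zane ∩ Grace ∩ Elena: 12:00-13:00, 13:15-16:15.
The last common window of at least 30 minutes is 13:15-16:15; a 30-minute meeting can start as late as 15:45 and still end by 16:15.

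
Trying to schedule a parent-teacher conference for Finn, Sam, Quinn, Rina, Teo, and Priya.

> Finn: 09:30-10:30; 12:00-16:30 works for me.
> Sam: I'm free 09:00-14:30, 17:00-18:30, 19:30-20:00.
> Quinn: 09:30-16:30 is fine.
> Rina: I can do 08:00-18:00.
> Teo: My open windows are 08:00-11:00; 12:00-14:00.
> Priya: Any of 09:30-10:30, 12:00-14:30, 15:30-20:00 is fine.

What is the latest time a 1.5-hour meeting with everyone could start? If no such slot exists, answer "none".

12:30

Finn ∩ Sam: 09:30-10:30, 12:00-14:30.
Finn ∩ Sam ∩ Quinn: 09:30-10:30, 12:00-14:30.
Finn ∩ Sam ∩ Quinn ∩ Rina: 09:30-10:30, 12:00-14:30.
Finn ∩ Sam ∩ Quinn ∩ Rina ∩ Teo: 09:30-10:30, 12:00-14:00.
Finn ∩ Sam ∩ Quinn ∩ Rina ∩ Teo ∩ Priya: 09:30-10:30, 12:00-14:00.
Those are the intersection windows.
The last common window of at least 90 minutes is 12:00-14:00; a 90-minute meeting can start as late as 12:30 and still end by 14:00.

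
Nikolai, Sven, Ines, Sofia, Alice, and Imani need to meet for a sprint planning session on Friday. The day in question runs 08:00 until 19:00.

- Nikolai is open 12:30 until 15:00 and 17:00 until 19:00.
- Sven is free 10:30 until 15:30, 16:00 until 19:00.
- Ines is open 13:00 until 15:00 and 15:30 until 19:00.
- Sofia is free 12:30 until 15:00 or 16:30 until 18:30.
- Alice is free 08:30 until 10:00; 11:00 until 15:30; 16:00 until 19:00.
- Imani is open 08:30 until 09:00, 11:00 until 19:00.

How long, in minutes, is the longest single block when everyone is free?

120

Nikolai ∩ Sven: 12:30-15:00, 17:00-19:00.
Nikolai ∩ Sven ∩ Ines: 13:00-15:00, 17:00-19:00.
Nikolai ∩ Sven ∩ Ines ∩ Sofia: 13:00-15:00, 17:00-18:30.
Nikolai ∩ Sven ∩ Ines ∩ Sofia ∩ Alice: 13:00-15:00, 17:00-18:30.
Nikolai ∩ Sven ∩ Ines ∩ Sofia ∩ Alice ∩ Imani: 13:00-15:00, 17:00-18:30.
The longest is 13:00-15:00 at 120 minutes.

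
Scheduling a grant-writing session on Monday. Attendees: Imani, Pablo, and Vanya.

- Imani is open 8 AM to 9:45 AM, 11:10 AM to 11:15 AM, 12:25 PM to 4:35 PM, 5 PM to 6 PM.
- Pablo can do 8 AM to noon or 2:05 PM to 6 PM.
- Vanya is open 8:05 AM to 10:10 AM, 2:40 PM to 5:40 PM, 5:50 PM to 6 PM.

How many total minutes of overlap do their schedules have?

265

Imani ∩ Pablo: 08:00-09:45, 11:10-11:15, 14:05-16:35, 17:00-18:00.
Imani ∩ Pablo ∩ Vanya: 08:05-09:45, 14:40-16:35, 17:00-17:40, 17:50-18:00.
Summing the common windows: 100 + 115 + 40 + 10 = 265 minutes.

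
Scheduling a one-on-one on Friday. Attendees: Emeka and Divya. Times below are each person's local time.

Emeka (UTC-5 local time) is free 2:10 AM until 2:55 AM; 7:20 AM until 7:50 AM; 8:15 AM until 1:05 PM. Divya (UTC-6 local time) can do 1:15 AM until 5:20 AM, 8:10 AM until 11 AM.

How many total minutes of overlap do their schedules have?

210

Emeka in UTC: 07:10-07:55, 12:20-12:50, 13:15-18:05 (add 5h to convert from UTC-5).
Divya in UTC: 07:15-11:20, 14:10-17:00 (add 6h to convert from UTC-6).
Emeka ∩ Divya: 07:15-07:55, 14:10-17:00.
Summing the common windows: 40 + 170 = 210 minutes.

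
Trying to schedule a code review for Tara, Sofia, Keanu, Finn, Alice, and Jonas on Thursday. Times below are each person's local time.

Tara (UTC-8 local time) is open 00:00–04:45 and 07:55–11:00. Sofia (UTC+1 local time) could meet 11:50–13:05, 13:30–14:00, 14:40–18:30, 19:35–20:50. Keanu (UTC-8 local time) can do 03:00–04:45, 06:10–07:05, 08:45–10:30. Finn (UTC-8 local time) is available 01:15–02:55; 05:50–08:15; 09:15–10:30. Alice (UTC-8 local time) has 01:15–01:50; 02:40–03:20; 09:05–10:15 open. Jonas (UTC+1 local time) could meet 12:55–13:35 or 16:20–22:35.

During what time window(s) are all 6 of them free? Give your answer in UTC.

Tara in UTC: 08:00-12:45, 15:55-19:00 (add 8h to convert from UTC-8).
Sofia in UTC: 10:50-12:05, 12:30-13:00, 13:40-17:30, 18:35-19:50 (subtract 1h to convert from UTC+1).
Keanu in UTC: 11:00-12:45, 14:10-15:05, 16:45-18:30 (add 8h to convert from UTC-8).
Finn in UTC: 09:15-10:55, 13:50-16:15, 17:15-18:30 (add 8h to convert from UTC-8).
Alice in UTC: 09:15-09:50, 10:40-11:20, 17:05-18:15 (add 8h to convert from UTC-8).
Jonas in UTC: 11:55-12:35, 15:20-21:35 (subtract 1h to convert from UTC+1).
Tara ∩ Sofia: 10:50-12:05, 12:30-12:45, 15:55-17:30, 18:35-19:00.
Tara ∩ Sofia ∩ Keanu: 11:00-12:05, 12:30-12:45, 16:45-17:30.
Tara ∩ Sofia ∩ Keanu ∩ Finn: 17:15-17:30.
Tara ∩ Sofia ∩ Keanu ∩ Finn ∩ Alice: 17:15-17:30.
Tara ∩ Sofia ∩ Keanu ∩ Finn ∩ Alice ∩ Jonas: 17:15-17:30.

17:15-17:30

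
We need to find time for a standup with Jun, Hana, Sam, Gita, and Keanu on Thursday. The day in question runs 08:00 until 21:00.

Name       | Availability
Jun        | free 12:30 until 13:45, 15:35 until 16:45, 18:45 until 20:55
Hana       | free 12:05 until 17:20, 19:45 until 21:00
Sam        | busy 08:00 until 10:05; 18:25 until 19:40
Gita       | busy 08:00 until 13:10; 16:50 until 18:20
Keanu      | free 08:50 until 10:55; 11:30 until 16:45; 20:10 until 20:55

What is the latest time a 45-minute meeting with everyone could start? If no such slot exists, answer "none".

20:10

Jun free: 12:30-13:45, 15:35-16:45, 18:45-20:55.
Hana free: 12:05-17:20, 19:45-21:00.
Sam free: 10:05-18:25, 19:40-21:00 (invert busy blocks within the working day).
Gita free: 13:10-16:50, 18:20-21:00 (invert busy blocks within the working day).
Keanu free: 08:50-10:55, 11:30-16:45, 20:10-20:55.
Jun ∩ Hana: 12:30-13:45, 15:35-16:45, 19:45-20:55.
Jun ∩ Hana ∩ Sam: 12:30-13:45, 15:35-16:45, 19:45-20:55.
Jun ∩ Hana ∩ Sam ∩ Gita: 13:10-13:45, 15:35-16:45, 19:45-20:55.
Jun ∩ Hana ∩ Sam ∩ Gita ∩ Keanu: 13:10-13:45, 15:35-16:45, 20:10-20:55.
The last common window of at least 45 minutes is 20:10-20:55; a 45-minute meeting can start as late as 20:10 and still end by 20:55.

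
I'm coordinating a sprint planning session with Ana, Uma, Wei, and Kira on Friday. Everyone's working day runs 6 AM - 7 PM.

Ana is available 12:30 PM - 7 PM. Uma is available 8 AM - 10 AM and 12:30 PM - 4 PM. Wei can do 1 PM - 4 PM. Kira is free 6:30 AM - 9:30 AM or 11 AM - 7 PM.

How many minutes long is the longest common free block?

180

Ana ∩ Uma: 12:30-16:00.
Ana ∩ Uma ∩ Wei: 13:00-16:00.
Ana ∩ Uma ∩ Wei ∩ Kira: 13:00-16:00.
So the common availability across everyone is 13:00-16:00.
The longest is 13:00-16:00 at 180 minutes.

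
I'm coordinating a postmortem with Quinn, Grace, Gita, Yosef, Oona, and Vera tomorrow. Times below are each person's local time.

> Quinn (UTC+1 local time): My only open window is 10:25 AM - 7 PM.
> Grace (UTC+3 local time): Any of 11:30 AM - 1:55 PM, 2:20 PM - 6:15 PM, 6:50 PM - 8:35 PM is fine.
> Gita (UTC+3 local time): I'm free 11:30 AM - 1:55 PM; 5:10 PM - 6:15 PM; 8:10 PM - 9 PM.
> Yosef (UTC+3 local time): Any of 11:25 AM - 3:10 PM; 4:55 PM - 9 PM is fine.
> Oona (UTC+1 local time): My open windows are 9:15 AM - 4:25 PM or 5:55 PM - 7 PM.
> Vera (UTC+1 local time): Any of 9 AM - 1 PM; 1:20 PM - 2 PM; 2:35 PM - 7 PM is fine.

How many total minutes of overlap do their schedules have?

Quinn in UTC: 09:25-18:00 (subtract 1h to convert from UTC+1).
Grace in UTC: 08:30-10:55, 11:20-15:15, 15:50-17:35 (subtract 3h to convert from UTC+3).
Gita in UTC: 08:30-10:55, 14:10-15:15, 17:10-18:00 (subtract 3h to convert from UTC+3).
Yosef in UTC: 08:25-12:10, 13:55-18:00 (subtract 3h to convert from UTC+3).
Oona in UTC: 08:15-15:25, 16:55-18:00 (subtract 1h to convert from UTC+1).
Vera in UTC: 08:00-12:00, 12:20-13:00, 13:35-18:00 (subtract 1h to convert from UTC+1).
Quinn ∩ Grace: 09:25-10:55, 11:20-15:15, 15:50-17:35.
Quinn ∩ Grace ∩ Gita: 09:25-10:55, 14:10-15:15, 17:10-17:35.
Quinn ∩ Grace ∩ Gita ∩ Yosef: 09:25-10:55, 14:10-15:15, 17:10-17:35.
Quinn ∩ Grace ∩ Gita ∩ Yosef ∩ Oona: 09:25-10:55, 14:10-15:15, 17:10-17:35.
Quinn ∩ Grace ∩ Gita ∩ Yosef ∩ Oona ∩ Vera: 09:25-10:55, 14:10-15:15, 17:10-17:35.
So the common availability across everyone is 09:25-10:55, 14:10-15:15, 17:10-17:35.
Summing the common windows: 90 + 65 + 25 = 180 minutes.

180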